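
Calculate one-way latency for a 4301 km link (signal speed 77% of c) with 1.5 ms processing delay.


Speed = 0.77 * 3e5 km/s = 231000 km/s
Propagation delay = 4301 / 231000 = 0.0186 s = 18.619 ms
Processing delay = 1.5 ms
Total one-way latency = 20.119 ms


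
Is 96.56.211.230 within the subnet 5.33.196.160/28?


Subnet network: 5.33.196.160
Test IP AND mask: 96.56.211.224
No, 96.56.211.230 is not in 5.33.196.160/28


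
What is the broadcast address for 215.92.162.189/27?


Network: 215.92.162.160/27
Host bits = 5
Set all host bits to 1:
Broadcast: 215.92.162.191


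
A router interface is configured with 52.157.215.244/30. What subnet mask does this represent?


/30 means 30 network bits, 2 host bits
Binary: 11111111111111111111111111111100
Mask: 255.255.255.252


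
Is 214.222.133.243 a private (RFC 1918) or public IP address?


RFC 1918 private ranges:
  10.0.0.0/8 (10.0.0.0 - 10.255.255.255)
  172.16.0.0/12 (172.16.0.0 - 172.31.255.255)
  192.168.0.0/16 (192.168.0.0 - 192.168.255.255)
Public (not in any RFC 1918 range)


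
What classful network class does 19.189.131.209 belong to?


First octet: 19
Binary: 00010011
0xxxxxxx -> Class A (1-126)
Class A, default mask 255.0.0.0 (/8)


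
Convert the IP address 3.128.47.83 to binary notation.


3 = 00000011
128 = 10000000
47 = 00101111
83 = 01010011
Binary: 00000011.10000000.00101111.01010011


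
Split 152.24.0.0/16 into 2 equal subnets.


New prefix = 16 + 1 = 17
Each subnet has 32768 addresses
  152.24.0.0/17
  152.24.128.0/17
Subnets: 152.24.0.0/17, 152.24.128.0/17


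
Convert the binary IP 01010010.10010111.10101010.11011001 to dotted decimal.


01010010 = 82
10010111 = 151
10101010 = 170
11011001 = 217
IP: 82.151.170.217


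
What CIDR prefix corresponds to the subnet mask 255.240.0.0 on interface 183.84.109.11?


Binary: 11111111.11110000.00000000.00000000
Count leading 1s
Prefix: /12


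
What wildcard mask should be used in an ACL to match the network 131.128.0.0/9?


Subnet mask: 255.128.0.0
Wildcard = 255.255.255.255 - subnet mask
255 - 255 = 0
255 - 128 = 127
255 - 0 = 255
255 - 0 = 255
Wildcard: 0.127.255.255


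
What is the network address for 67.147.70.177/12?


IP:   01000011.10010011.01000110.10110001
Mask: 11111111.11110000.00000000.00000000
AND operation:
Net:  01000011.10010000.00000000.00000000
Network: 67.144.0.0/12


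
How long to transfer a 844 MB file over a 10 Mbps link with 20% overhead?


Effective throughput = 10 * (1 - 20/100) = 8 Mbps
File size in Mb = 844 * 8 = 6752 Mb
Time = 6752 / 8
Time = 844 seconds


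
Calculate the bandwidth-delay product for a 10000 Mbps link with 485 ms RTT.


BDP = bandwidth * RTT
= 10000 Mbps * 485 ms
= 10000 * 1e6 * 485 / 1000 bits
= 4850000000 bits
= 606250000 bytes
= 592041.0156 KB
BDP = 4850000000 bits (606250000 bytes)


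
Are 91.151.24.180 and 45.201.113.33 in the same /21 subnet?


Mask: 255.255.248.0
91.151.24.180 AND mask = 91.151.24.0
45.201.113.33 AND mask = 45.201.112.0
No, different subnets (91.151.24.0 vs 45.201.112.0)


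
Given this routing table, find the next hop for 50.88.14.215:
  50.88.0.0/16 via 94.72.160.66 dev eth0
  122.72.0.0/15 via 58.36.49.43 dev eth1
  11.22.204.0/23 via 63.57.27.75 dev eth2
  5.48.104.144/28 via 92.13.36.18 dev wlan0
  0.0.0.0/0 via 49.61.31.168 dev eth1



Longest prefix match for 50.88.14.215:
  /16 50.88.0.0: MATCH
  /15 122.72.0.0: no
  /23 11.22.204.0: no
  /28 5.48.104.144: no
  /0 0.0.0.0: MATCH
Selected: next-hop 94.72.160.66 via eth0 (matched /16)


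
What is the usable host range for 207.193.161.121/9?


Network: 207.128.0.0
Broadcast: 207.255.255.255
First usable = network + 1
Last usable = broadcast - 1
Range: 207.128.0.1 to 207.255.255.254


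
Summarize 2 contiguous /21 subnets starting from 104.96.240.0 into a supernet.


Original prefix: /21
Number of subnets: 2 = 2^1
New prefix = 21 - 1 = 20
Supernet: 104.96.240.0/20


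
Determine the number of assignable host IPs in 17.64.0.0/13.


Host bits = 32 - 13 = 19
Total addresses = 2^19 = 524288
Usable = total - 2 (network and broadcast)
Usable hosts: 524286


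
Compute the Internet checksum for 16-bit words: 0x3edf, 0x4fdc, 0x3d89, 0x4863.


Sum all words (with carry folding):
+ 0x3edf = 0x3edf
+ 0x4fdc = 0x8ebb
+ 0x3d89 = 0xcc44
+ 0x4863 = 0x14a8
One's complement: ~0x14a8
Checksum = 0xeb57


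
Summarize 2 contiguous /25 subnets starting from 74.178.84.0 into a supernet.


Original prefix: /25
Number of subnets: 2 = 2^1
New prefix = 25 - 1 = 24
Supernet: 74.178.84.0/24


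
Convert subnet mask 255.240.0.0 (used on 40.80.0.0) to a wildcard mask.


Subnet mask: 255.240.0.0
Wildcard = 255.255.255.255 - subnet mask
255 - 255 = 0
255 - 240 = 15
255 - 0 = 255
255 - 0 = 255
Wildcard: 0.15.255.255


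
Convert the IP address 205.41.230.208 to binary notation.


205 = 11001101
41 = 00101001
230 = 11100110
208 = 11010000
Binary: 11001101.00101001.11100110.11010000


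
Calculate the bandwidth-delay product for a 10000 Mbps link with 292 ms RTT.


BDP = bandwidth * RTT
= 10000 Mbps * 292 ms
= 10000 * 1e6 * 292 / 1000 bits
= 2920000000 bits
= 365000000 bytes
= 356445.3125 KB
BDP = 2920000000 bits (365000000 bytes)


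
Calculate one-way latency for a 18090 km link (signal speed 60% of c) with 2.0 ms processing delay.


Speed = 0.6 * 3e5 km/s = 180000 km/s
Propagation delay = 18090 / 180000 = 0.1005 s = 100.5 ms
Processing delay = 2.0 ms
Total one-way latency = 102.5 ms


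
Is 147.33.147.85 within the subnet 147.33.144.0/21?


Subnet network: 147.33.144.0
Test IP AND mask: 147.33.144.0
Yes, 147.33.147.85 is in 147.33.144.0/21


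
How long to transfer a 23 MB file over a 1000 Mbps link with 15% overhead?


Effective throughput = 1000 * (1 - 15/100) = 850 Mbps
File size in Mb = 23 * 8 = 184 Mb
Time = 184 / 850
Time = 0.2165 seconds


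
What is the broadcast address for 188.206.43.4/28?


Network: 188.206.43.0/28
Host bits = 4
Set all host bits to 1:
Broadcast: 188.206.43.15


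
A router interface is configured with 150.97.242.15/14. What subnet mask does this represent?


/14 means 14 network bits, 18 host bits
Binary: 11111111111111000000000000000000
Mask: 255.252.0.0


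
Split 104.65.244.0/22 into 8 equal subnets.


New prefix = 22 + 3 = 25
Each subnet has 128 addresses
  104.65.244.0/25
  104.65.244.128/25
  104.65.245.0/25
  104.65.245.128/25
  104.65.246.0/25
  104.65.246.128/25
  104.65.247.0/25
  104.65.247.128/25
Subnets: 104.65.244.0/25, 104.65.244.128/25, 104.65.245.0/25, 104.65.245.128/25, 104.65.246.0/25, 104.65.246.128/25, 104.65.247.0/25, 104.65.247.128/25


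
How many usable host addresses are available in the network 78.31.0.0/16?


Host bits = 32 - 16 = 16
Total addresses = 2^16 = 65536
Usable = total - 2 (network and broadcast)
Usable hosts: 65534


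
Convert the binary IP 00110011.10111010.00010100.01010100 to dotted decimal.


00110011 = 51
10111010 = 186
00010100 = 20
01010100 = 84
IP: 51.186.20.84


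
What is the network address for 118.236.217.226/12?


IP:   01110110.11101100.11011001.11100010
Mask: 11111111.11110000.00000000.00000000
AND operation:
Net:  01110110.11100000.00000000.00000000
Network: 118.224.0.0/12


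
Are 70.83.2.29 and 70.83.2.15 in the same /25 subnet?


Mask: 255.255.255.128
70.83.2.29 AND mask = 70.83.2.0
70.83.2.15 AND mask = 70.83.2.0
Yes, same subnet (70.83.2.0)


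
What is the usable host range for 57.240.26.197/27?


Network: 57.240.26.192
Broadcast: 57.240.26.223
First usable = network + 1
Last usable = broadcast - 1
Range: 57.240.26.193 to 57.240.26.222


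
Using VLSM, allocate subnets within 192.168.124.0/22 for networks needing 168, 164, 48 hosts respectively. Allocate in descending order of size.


168 hosts -> /24 (254 usable): 192.168.124.0/24
164 hosts -> /24 (254 usable): 192.168.125.0/24
48 hosts -> /26 (62 usable): 192.168.126.0/26
Allocation: 192.168.124.0/24 (168 hosts, 254 usable); 192.168.125.0/24 (164 hosts, 254 usable); 192.168.126.0/26 (48 hosts, 62 usable)


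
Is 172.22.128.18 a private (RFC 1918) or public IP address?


RFC 1918 private ranges:
  10.0.0.0/8 (10.0.0.0 - 10.255.255.255)
  172.16.0.0/12 (172.16.0.0 - 172.31.255.255)
  192.168.0.0/16 (192.168.0.0 - 192.168.255.255)
Private (in 172.16.0.0/12)


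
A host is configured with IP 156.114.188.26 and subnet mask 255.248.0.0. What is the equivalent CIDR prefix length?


Binary: 11111111.11111000.00000000.00000000
Count leading 1s
Prefix: /13


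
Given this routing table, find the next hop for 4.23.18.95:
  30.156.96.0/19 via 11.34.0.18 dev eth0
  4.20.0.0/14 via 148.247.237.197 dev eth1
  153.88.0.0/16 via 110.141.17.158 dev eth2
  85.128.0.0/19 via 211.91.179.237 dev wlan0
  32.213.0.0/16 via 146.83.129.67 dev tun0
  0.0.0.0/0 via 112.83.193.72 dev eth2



Longest prefix match for 4.23.18.95:
  /19 30.156.96.0: no
  /14 4.20.0.0: MATCH
  /16 153.88.0.0: no
  /19 85.128.0.0: no
  /16 32.213.0.0: no
  /0 0.0.0.0: MATCH
Selected: next-hop 148.247.237.197 via eth1 (matched /14)


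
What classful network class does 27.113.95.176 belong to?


First octet: 27
Binary: 00011011
0xxxxxxx -> Class A (1-126)
Class A, default mask 255.0.0.0 (/8)


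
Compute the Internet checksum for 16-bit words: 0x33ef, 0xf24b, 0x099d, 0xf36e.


Sum all words (with carry folding):
+ 0x33ef = 0x33ef
+ 0xf24b = 0x263b
+ 0x099d = 0x2fd8
+ 0xf36e = 0x2347
One's complement: ~0x2347
Checksum = 0xdcb8


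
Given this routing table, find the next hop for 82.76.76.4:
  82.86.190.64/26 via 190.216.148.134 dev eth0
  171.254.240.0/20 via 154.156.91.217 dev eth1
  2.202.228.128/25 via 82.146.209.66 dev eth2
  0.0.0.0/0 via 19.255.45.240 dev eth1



Longest prefix match for 82.76.76.4:
  /26 82.86.190.64: no
  /20 171.254.240.0: no
  /25 2.202.228.128: no
  /0 0.0.0.0: MATCH
Selected: next-hop 19.255.45.240 via eth1 (matched /0)


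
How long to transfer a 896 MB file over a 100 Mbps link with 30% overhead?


Effective throughput = 100 * (1 - 30/100) = 70 Mbps
File size in Mb = 896 * 8 = 7168 Mb
Time = 7168 / 70
Time = 102.4 seconds


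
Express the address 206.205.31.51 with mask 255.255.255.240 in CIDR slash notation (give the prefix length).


Binary: 11111111.11111111.11111111.11110000
Count leading 1s
Prefix: /28


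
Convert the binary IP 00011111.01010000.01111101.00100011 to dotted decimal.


00011111 = 31
01010000 = 80
01111101 = 125
00100011 = 35
IP: 31.80.125.35


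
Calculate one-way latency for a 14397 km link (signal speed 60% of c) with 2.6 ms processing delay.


Speed = 0.6 * 3e5 km/s = 180000 km/s
Propagation delay = 14397 / 180000 = 0.08 s = 79.9833 ms
Processing delay = 2.6 ms
Total one-way latency = 82.5833 ms


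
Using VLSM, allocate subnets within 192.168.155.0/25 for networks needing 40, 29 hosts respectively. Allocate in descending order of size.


40 hosts -> /26 (62 usable): 192.168.155.0/26
29 hosts -> /27 (30 usable): 192.168.155.64/27
Allocation: 192.168.155.0/26 (40 hosts, 62 usable); 192.168.155.64/27 (29 hosts, 30 usable)


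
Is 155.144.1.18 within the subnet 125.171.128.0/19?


Subnet network: 125.171.128.0
Test IP AND mask: 155.144.0.0
No, 155.144.1.18 is not in 125.171.128.0/19


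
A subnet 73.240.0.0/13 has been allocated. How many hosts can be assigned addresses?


Host bits = 32 - 13 = 19
Total addresses = 2^19 = 524288
Usable = total - 2 (network and broadcast)
Usable hosts: 524286


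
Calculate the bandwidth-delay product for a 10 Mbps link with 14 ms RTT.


BDP = bandwidth * RTT
= 10 Mbps * 14 ms
= 10 * 1e6 * 14 / 1000 bits
= 140000 bits
= 17500 bytes
= 17.0898 KB
BDP = 140000 bits (17500 bytes)


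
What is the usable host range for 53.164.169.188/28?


Network: 53.164.169.176
Broadcast: 53.164.169.191
First usable = network + 1
Last usable = broadcast - 1
Range: 53.164.169.177 to 53.164.169.190


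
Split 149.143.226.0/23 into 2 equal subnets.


New prefix = 23 + 1 = 24
Each subnet has 256 addresses
  149.143.226.0/24
  149.143.227.0/24
Subnets: 149.143.226.0/24, 149.143.227.0/24


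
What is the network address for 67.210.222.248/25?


IP:   01000011.11010010.11011110.11111000
Mask: 11111111.11111111.11111111.10000000
AND operation:
Net:  01000011.11010010.11011110.10000000
Network: 67.210.222.128/25


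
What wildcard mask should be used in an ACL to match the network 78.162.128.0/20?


Subnet mask: 255.255.240.0
Wildcard = 255.255.255.255 - subnet mask
255 - 255 = 0
255 - 255 = 0
255 - 240 = 15
255 - 0 = 255
Wildcard: 0.0.15.255


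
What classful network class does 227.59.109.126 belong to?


First octet: 227
Binary: 11100011
1110xxxx -> Class D (224-239)
Class D (multicast), default mask N/A


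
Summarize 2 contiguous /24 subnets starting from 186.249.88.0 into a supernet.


Original prefix: /24
Number of subnets: 2 = 2^1
New prefix = 24 - 1 = 23
Supernet: 186.249.88.0/23


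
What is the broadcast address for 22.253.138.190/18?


Network: 22.253.128.0/18
Host bits = 14
Set all host bits to 1:
Broadcast: 22.253.191.255


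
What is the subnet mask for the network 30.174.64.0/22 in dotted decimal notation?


/22 means 22 network bits, 10 host bits
Binary: 11111111111111111111110000000000
Mask: 255.255.252.0


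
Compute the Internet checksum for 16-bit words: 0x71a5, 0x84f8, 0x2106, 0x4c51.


Sum all words (with carry folding):
+ 0x71a5 = 0x71a5
+ 0x84f8 = 0xf69d
+ 0x2106 = 0x17a4
+ 0x4c51 = 0x63f5
One's complement: ~0x63f5
Checksum = 0x9c0a


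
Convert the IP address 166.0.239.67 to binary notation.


166 = 10100110
0 = 00000000
239 = 11101111
67 = 01000011
Binary: 10100110.00000000.11101111.01000011


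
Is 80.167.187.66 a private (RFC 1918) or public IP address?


RFC 1918 private ranges:
  10.0.0.0/8 (10.0.0.0 - 10.255.255.255)
  172.16.0.0/12 (172.16.0.0 - 172.31.255.255)
  192.168.0.0/16 (192.168.0.0 - 192.168.255.255)
Public (not in any RFC 1918 range)


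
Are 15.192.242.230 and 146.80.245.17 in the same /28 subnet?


Mask: 255.255.255.240
15.192.242.230 AND mask = 15.192.242.224
146.80.245.17 AND mask = 146.80.245.16
No, different subnets (15.192.242.224 vs 146.80.245.16)


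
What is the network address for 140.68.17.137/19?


IP:   10001100.01000100.00010001.10001001
Mask: 11111111.11111111.11100000.00000000
AND operation:
Net:  10001100.01000100.00000000.00000000
Network: 140.68.0.0/19


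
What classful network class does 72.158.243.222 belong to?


First octet: 72
Binary: 01001000
0xxxxxxx -> Class A (1-126)
Class A, default mask 255.0.0.0 (/8)


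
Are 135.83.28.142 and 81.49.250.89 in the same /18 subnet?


Mask: 255.255.192.0
135.83.28.142 AND mask = 135.83.0.0
81.49.250.89 AND mask = 81.49.192.0
No, different subnets (135.83.0.0 vs 81.49.192.0)


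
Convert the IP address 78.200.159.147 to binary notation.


78 = 01001110
200 = 11001000
159 = 10011111
147 = 10010011
Binary: 01001110.11001000.10011111.10010011


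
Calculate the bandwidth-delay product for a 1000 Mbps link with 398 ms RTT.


BDP = bandwidth * RTT
= 1000 Mbps * 398 ms
= 1000 * 1e6 * 398 / 1000 bits
= 398000000 bits
= 49750000 bytes
= 48583.9844 KB
BDP = 398000000 bits (49750000 bytes)


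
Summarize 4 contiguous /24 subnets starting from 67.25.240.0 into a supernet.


Original prefix: /24
Number of subnets: 4 = 2^2
New prefix = 24 - 2 = 22
Supernet: 67.25.240.0/22


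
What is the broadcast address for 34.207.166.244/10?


Network: 34.192.0.0/10
Host bits = 22
Set all host bits to 1:
Broadcast: 34.255.255.255


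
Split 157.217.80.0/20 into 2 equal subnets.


New prefix = 20 + 1 = 21
Each subnet has 2048 addresses
  157.217.80.0/21
  157.217.88.0/21
Subnets: 157.217.80.0/21, 157.217.88.0/21


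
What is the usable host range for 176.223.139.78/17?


Network: 176.223.128.0
Broadcast: 176.223.255.255
First usable = network + 1
Last usable = broadcast - 1
Range: 176.223.128.1 to 176.223.255.254


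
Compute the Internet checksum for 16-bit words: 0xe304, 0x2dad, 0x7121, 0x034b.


Sum all words (with carry folding):
+ 0xe304 = 0xe304
+ 0x2dad = 0x10b2
+ 0x7121 = 0x81d3
+ 0x034b = 0x851e
One's complement: ~0x851e
Checksum = 0x7ae1


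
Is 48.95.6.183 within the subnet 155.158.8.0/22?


Subnet network: 155.158.8.0
Test IP AND mask: 48.95.4.0
No, 48.95.6.183 is not in 155.158.8.0/22


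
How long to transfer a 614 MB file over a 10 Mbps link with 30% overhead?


Effective throughput = 10 * (1 - 30/100) = 7 Mbps
File size in Mb = 614 * 8 = 4912 Mb
Time = 4912 / 7
Time = 701.7143 seconds


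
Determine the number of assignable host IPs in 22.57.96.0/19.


Host bits = 32 - 19 = 13
Total addresses = 2^13 = 8192
Usable = total - 2 (network and broadcast)
Usable hosts: 8190


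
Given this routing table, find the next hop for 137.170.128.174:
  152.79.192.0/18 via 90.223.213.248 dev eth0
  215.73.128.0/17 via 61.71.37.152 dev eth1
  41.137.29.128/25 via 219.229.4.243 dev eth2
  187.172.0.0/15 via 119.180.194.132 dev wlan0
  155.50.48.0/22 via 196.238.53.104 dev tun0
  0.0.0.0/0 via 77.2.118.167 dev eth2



Longest prefix match for 137.170.128.174:
  /18 152.79.192.0: no
  /17 215.73.128.0: no
  /25 41.137.29.128: no
  /15 187.172.0.0: no
  /22 155.50.48.0: no
  /0 0.0.0.0: MATCH
Selected: next-hop 77.2.118.167 via eth2 (matched /0)


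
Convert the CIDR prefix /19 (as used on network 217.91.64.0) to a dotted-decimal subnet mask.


/19 means 19 network bits, 13 host bits
Binary: 11111111111111111110000000000000
Mask: 255.255.224.0


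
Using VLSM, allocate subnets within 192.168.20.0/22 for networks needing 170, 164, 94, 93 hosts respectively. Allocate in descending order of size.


170 hosts -> /24 (254 usable): 192.168.20.0/24
164 hosts -> /24 (254 usable): 192.168.21.0/24
94 hosts -> /25 (126 usable): 192.168.22.0/25
93 hosts -> /25 (126 usable): 192.168.22.128/25
Allocation: 192.168.20.0/24 (170 hosts, 254 usable); 192.168.21.0/24 (164 hosts, 254 usable); 192.168.22.0/25 (94 hosts, 126 usable); 192.168.22.128/25 (93 hosts, 126 usable)


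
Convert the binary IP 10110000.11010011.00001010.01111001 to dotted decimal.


10110000 = 176
11010011 = 211
00001010 = 10
01111001 = 121
IP: 176.211.10.121


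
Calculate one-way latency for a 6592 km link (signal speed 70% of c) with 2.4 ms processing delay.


Speed = 0.7 * 3e5 km/s = 210000 km/s
Propagation delay = 6592 / 210000 = 0.0314 s = 31.3905 ms
Processing delay = 2.4 ms
Total one-way latency = 33.7905 ms


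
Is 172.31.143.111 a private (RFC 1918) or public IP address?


RFC 1918 private ranges:
  10.0.0.0/8 (10.0.0.0 - 10.255.255.255)
  172.16.0.0/12 (172.16.0.0 - 172.31.255.255)
  192.168.0.0/16 (192.168.0.0 - 192.168.255.255)
Private (in 172.16.0.0/12)


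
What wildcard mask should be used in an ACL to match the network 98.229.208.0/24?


Subnet mask: 255.255.255.0
Wildcard = 255.255.255.255 - subnet mask
255 - 255 = 0
255 - 255 = 0
255 - 255 = 0
255 - 0 = 255
Wildcard: 0.0.0.255


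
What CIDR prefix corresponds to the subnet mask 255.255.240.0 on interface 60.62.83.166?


Binary: 11111111.11111111.11110000.00000000
Count leading 1s
Prefix: /20


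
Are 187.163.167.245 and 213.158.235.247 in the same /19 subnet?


Mask: 255.255.224.0
187.163.167.245 AND mask = 187.163.160.0
213.158.235.247 AND mask = 213.158.224.0
No, different subnets (187.163.160.0 vs 213.158.224.0)


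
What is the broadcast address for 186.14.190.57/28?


Network: 186.14.190.48/28
Host bits = 4
Set all host bits to 1:
Broadcast: 186.14.190.63


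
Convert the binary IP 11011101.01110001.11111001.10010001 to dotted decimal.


11011101 = 221
01110001 = 113
11111001 = 249
10010001 = 145
IP: 221.113.249.145


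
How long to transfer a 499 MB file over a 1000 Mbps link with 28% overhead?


Effective throughput = 1000 * (1 - 28/100) = 720 Mbps
File size in Mb = 499 * 8 = 3992 Mb
Time = 3992 / 720
Time = 5.5444 seconds


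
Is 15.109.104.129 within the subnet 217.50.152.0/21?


Subnet network: 217.50.152.0
Test IP AND mask: 15.109.104.0
No, 15.109.104.129 is not in 217.50.152.0/21


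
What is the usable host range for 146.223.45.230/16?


Network: 146.223.0.0
Broadcast: 146.223.255.255
First usable = network + 1
Last usable = broadcast - 1
Range: 146.223.0.1 to 146.223.255.254


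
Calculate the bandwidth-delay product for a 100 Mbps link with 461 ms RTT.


BDP = bandwidth * RTT
= 100 Mbps * 461 ms
= 100 * 1e6 * 461 / 1000 bits
= 46100000 bits
= 5762500 bytes
= 5627.4414 KB
BDP = 46100000 bits (5762500 bytes)


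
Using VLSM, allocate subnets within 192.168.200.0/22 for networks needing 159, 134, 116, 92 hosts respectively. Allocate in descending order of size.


159 hosts -> /24 (254 usable): 192.168.200.0/24
134 hosts -> /24 (254 usable): 192.168.201.0/24
116 hosts -> /25 (126 usable): 192.168.202.0/25
92 hosts -> /25 (126 usable): 192.168.202.128/25
Allocation: 192.168.200.0/24 (159 hosts, 254 usable); 192.168.201.0/24 (134 hosts, 254 usable); 192.168.202.0/25 (116 hosts, 126 usable); 192.168.202.128/25 (92 hosts, 126 usable)


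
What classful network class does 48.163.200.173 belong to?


First octet: 48
Binary: 00110000
0xxxxxxx -> Class A (1-126)
Class A, default mask 255.0.0.0 (/8)


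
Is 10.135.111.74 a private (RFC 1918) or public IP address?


RFC 1918 private ranges:
  10.0.0.0/8 (10.0.0.0 - 10.255.255.255)
  172.16.0.0/12 (172.16.0.0 - 172.31.255.255)
  192.168.0.0/16 (192.168.0.0 - 192.168.255.255)
Private (in 10.0.0.0/8)


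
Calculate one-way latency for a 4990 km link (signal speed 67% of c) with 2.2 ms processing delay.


Speed = 0.67 * 3e5 km/s = 201000 km/s
Propagation delay = 4990 / 201000 = 0.0248 s = 24.8259 ms
Processing delay = 2.2 ms
Total one-way latency = 27.0259 ms


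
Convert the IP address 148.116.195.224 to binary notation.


148 = 10010100
116 = 01110100
195 = 11000011
224 = 11100000
Binary: 10010100.01110100.11000011.11100000


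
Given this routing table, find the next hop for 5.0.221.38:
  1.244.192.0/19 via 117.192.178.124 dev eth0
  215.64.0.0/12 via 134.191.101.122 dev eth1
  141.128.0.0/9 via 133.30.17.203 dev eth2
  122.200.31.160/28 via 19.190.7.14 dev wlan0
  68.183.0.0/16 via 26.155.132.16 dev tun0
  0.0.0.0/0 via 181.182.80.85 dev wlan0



Longest prefix match for 5.0.221.38:
  /19 1.244.192.0: no
  /12 215.64.0.0: no
  /9 141.128.0.0: no
  /28 122.200.31.160: no
  /16 68.183.0.0: no
  /0 0.0.0.0: MATCH
Selected: next-hop 181.182.80.85 via wlan0 (matched /0)


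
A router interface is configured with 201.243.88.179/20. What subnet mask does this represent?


/20 means 20 network bits, 12 host bits
Binary: 11111111111111111111000000000000
Mask: 255.255.240.0


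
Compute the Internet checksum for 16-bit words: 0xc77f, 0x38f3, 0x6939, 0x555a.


Sum all words (with carry folding):
+ 0xc77f = 0xc77f
+ 0x38f3 = 0x0073
+ 0x6939 = 0x69ac
+ 0x555a = 0xbf06
One's complement: ~0xbf06
Checksum = 0x40f9


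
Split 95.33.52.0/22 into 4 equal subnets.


New prefix = 22 + 2 = 24
Each subnet has 256 addresses
  95.33.52.0/24
  95.33.53.0/24
  95.33.54.0/24
  95.33.55.0/24
Subnets: 95.33.52.0/24, 95.33.53.0/24, 95.33.54.0/24, 95.33.55.0/24


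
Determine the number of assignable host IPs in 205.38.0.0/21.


Host bits = 32 - 21 = 11
Total addresses = 2^11 = 2048
Usable = total - 2 (network and broadcast)
Usable hosts: 2046


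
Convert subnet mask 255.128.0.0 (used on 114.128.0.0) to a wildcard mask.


Subnet mask: 255.128.0.0
Wildcard = 255.255.255.255 - subnet mask
255 - 255 = 0
255 - 128 = 127
255 - 0 = 255
255 - 0 = 255
Wildcard: 0.127.255.255


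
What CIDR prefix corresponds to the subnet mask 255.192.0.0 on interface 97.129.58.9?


Binary: 11111111.11000000.00000000.00000000
Count leading 1s
Prefix: /10


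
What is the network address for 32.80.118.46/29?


IP:   00100000.01010000.01110110.00101110
Mask: 11111111.11111111.11111111.11111000
AND operation:
Net:  00100000.01010000.01110110.00101000
Network: 32.80.118.40/29


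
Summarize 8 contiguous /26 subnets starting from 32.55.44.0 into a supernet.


Original prefix: /26
Number of subnets: 8 = 2^3
New prefix = 26 - 3 = 23
Supernet: 32.55.44.0/23


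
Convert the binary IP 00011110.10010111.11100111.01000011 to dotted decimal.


00011110 = 30
10010111 = 151
11100111 = 231
01000011 = 67
IP: 30.151.231.67


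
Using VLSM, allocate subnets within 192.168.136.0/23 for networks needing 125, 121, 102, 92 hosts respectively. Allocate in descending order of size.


125 hosts -> /25 (126 usable): 192.168.136.0/25
121 hosts -> /25 (126 usable): 192.168.136.128/25
102 hosts -> /25 (126 usable): 192.168.137.0/25
92 hosts -> /25 (126 usable): 192.168.137.128/25
Allocation: 192.168.136.0/25 (125 hosts, 126 usable); 192.168.136.128/25 (121 hosts, 126 usable); 192.168.137.0/25 (102 hosts, 126 usable); 192.168.137.128/25 (92 hosts, 126 usable)


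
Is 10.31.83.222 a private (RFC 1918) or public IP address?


RFC 1918 private ranges:
  10.0.0.0/8 (10.0.0.0 - 10.255.255.255)
  172.16.0.0/12 (172.16.0.0 - 172.31.255.255)
  192.168.0.0/16 (192.168.0.0 - 192.168.255.255)
Private (in 10.0.0.0/8)


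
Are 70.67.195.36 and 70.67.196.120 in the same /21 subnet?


Mask: 255.255.248.0
70.67.195.36 AND mask = 70.67.192.0
70.67.196.120 AND mask = 70.67.192.0
Yes, same subnet (70.67.192.0)


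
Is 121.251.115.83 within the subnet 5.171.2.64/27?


Subnet network: 5.171.2.64
Test IP AND mask: 121.251.115.64
No, 121.251.115.83 is not in 5.171.2.64/27


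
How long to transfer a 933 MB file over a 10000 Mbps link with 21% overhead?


Effective throughput = 10000 * (1 - 21/100) = 7900 Mbps
File size in Mb = 933 * 8 = 7464 Mb
Time = 7464 / 7900
Time = 0.9448 seconds


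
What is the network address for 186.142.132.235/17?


IP:   10111010.10001110.10000100.11101011
Mask: 11111111.11111111.10000000.00000000
AND operation:
Net:  10111010.10001110.10000000.00000000
Network: 186.142.128.0/17


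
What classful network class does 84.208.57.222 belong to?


First octet: 84
Binary: 01010100
0xxxxxxx -> Class A (1-126)
Class A, default mask 255.0.0.0 (/8)


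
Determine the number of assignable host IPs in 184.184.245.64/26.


Host bits = 32 - 26 = 6
Total addresses = 2^6 = 64
Usable = total - 2 (network and broadcast)
Usable hosts: 62


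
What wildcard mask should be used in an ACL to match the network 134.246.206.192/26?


Subnet mask: 255.255.255.192
Wildcard = 255.255.255.255 - subnet mask
255 - 255 = 0
255 - 255 = 0
255 - 255 = 0
255 - 192 = 63
Wildcard: 0.0.0.63


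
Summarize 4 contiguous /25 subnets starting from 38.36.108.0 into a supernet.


Original prefix: /25
Number of subnets: 4 = 2^2
New prefix = 25 - 2 = 23
Supernet: 38.36.108.0/23


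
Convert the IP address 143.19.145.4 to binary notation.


143 = 10001111
19 = 00010011
145 = 10010001
4 = 00000100
Binary: 10001111.00010011.10010001.00000100


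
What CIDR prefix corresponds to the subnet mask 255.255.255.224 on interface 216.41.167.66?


Binary: 11111111.11111111.11111111.11100000
Count leading 1s
Prefix: /27


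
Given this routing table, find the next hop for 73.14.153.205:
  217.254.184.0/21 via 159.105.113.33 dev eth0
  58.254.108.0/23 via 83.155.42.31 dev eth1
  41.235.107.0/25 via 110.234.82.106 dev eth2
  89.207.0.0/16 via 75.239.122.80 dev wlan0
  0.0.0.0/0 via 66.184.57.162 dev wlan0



Longest prefix match for 73.14.153.205:
  /21 217.254.184.0: no
  /23 58.254.108.0: no
  /25 41.235.107.0: no
  /16 89.207.0.0: no
  /0 0.0.0.0: MATCH
Selected: next-hop 66.184.57.162 via wlan0 (matched /0)


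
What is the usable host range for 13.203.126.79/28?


Network: 13.203.126.64
Broadcast: 13.203.126.79
First usable = network + 1
Last usable = broadcast - 1
Range: 13.203.126.65 to 13.203.126.78


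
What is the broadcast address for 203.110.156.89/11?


Network: 203.96.0.0/11
Host bits = 21
Set all host bits to 1:
Broadcast: 203.127.255.255


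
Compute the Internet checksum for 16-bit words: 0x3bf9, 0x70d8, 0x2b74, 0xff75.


Sum all words (with carry folding):
+ 0x3bf9 = 0x3bf9
+ 0x70d8 = 0xacd1
+ 0x2b74 = 0xd845
+ 0xff75 = 0xd7bb
One's complement: ~0xd7bb
Checksum = 0x2844


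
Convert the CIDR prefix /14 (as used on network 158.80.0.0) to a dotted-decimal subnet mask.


/14 means 14 network bits, 18 host bits
Binary: 11111111111111000000000000000000
Mask: 255.252.0.0


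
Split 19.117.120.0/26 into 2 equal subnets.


New prefix = 26 + 1 = 27
Each subnet has 32 addresses
  19.117.120.0/27
  19.117.120.32/27
Subnets: 19.117.120.0/27, 19.117.120.32/27


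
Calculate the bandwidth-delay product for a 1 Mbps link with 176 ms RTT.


BDP = bandwidth * RTT
= 1 Mbps * 176 ms
= 1 * 1e6 * 176 / 1000 bits
= 176000 bits
= 22000 bytes
= 21.4844 KB
BDP = 176000 bits (22000 bytes)


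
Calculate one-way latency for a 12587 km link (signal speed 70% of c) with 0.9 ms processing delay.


Speed = 0.7 * 3e5 km/s = 210000 km/s
Propagation delay = 12587 / 210000 = 0.0599 s = 59.9381 ms
Processing delay = 0.9 ms
Total one-way latency = 60.8381 ms


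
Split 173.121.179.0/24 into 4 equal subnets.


New prefix = 24 + 2 = 26
Each subnet has 64 addresses
  173.121.179.0/26
  173.121.179.64/26
  173.121.179.128/26
  173.121.179.192/26
Subnets: 173.121.179.0/26, 173.121.179.64/26, 173.121.179.128/26, 173.121.179.192/26


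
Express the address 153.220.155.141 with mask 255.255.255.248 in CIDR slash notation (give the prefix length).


Binary: 11111111.11111111.11111111.11111000
Count leading 1s
Prefix: /29


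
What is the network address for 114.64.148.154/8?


IP:   01110010.01000000.10010100.10011010
Mask: 11111111.00000000.00000000.00000000
AND operation:
Net:  01110010.00000000.00000000.00000000
Network: 114.0.0.0/8


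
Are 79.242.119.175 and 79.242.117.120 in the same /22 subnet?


Mask: 255.255.252.0
79.242.119.175 AND mask = 79.242.116.0
79.242.117.120 AND mask = 79.242.116.0
Yes, same subnet (79.242.116.0)


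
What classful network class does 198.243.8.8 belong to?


First octet: 198
Binary: 11000110
110xxxxx -> Class C (192-223)
Class C, default mask 255.255.255.0 (/24)


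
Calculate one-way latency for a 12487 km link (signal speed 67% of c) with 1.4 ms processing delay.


Speed = 0.67 * 3e5 km/s = 201000 km/s
Propagation delay = 12487 / 201000 = 0.0621 s = 62.1244 ms
Processing delay = 1.4 ms
Total one-way latency = 63.5244 ms


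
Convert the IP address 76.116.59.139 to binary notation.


76 = 01001100
116 = 01110100
59 = 00111011
139 = 10001011
Binary: 01001100.01110100.00111011.10001011


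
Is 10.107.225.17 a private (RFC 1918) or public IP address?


RFC 1918 private ranges:
  10.0.0.0/8 (10.0.0.0 - 10.255.255.255)
  172.16.0.0/12 (172.16.0.0 - 172.31.255.255)
  192.168.0.0/16 (192.168.0.0 - 192.168.255.255)
Private (in 10.0.0.0/8)


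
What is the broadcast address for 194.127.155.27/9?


Network: 194.0.0.0/9
Host bits = 23
Set all host bits to 1:
Broadcast: 194.127.255.255


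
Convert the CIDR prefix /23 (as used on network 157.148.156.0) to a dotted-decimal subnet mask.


/23 means 23 network bits, 9 host bits
Binary: 11111111111111111111111000000000
Mask: 255.255.254.0


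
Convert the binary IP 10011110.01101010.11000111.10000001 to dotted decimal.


10011110 = 158
01101010 = 106
11000111 = 199
10000001 = 129
IP: 158.106.199.129


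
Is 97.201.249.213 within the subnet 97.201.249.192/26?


Subnet network: 97.201.249.192
Test IP AND mask: 97.201.249.192
Yes, 97.201.249.213 is in 97.201.249.192/26


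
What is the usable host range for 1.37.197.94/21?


Network: 1.37.192.0
Broadcast: 1.37.199.255
First usable = network + 1
Last usable = broadcast - 1
Range: 1.37.192.1 to 1.37.199.254


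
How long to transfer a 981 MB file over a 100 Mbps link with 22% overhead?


Effective throughput = 100 * (1 - 22/100) = 78 Mbps
File size in Mb = 981 * 8 = 7848 Mb
Time = 7848 / 78
Time = 100.6154 seconds


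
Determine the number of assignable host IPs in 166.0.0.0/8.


Host bits = 32 - 8 = 24
Total addresses = 2^24 = 16777216
Usable = total - 2 (network and broadcast)
Usable hosts: 16777214


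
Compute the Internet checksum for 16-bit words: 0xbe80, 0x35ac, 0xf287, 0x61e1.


Sum all words (with carry folding):
+ 0xbe80 = 0xbe80
+ 0x35ac = 0xf42c
+ 0xf287 = 0xe6b4
+ 0x61e1 = 0x4896
One's complement: ~0x4896
Checksum = 0xb769


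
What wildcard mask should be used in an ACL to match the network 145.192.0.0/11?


Subnet mask: 255.224.0.0
Wildcard = 255.255.255.255 - subnet mask
255 - 255 = 0
255 - 224 = 31
255 - 0 = 255
255 - 0 = 255
Wildcard: 0.31.255.255


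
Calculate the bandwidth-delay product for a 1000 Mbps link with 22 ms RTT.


BDP = bandwidth * RTT
= 1000 Mbps * 22 ms
= 1000 * 1e6 * 22 / 1000 bits
= 22000000 bits
= 2750000 bytes
= 2685.5469 KB
BDP = 22000000 bits (2750000 bytes)


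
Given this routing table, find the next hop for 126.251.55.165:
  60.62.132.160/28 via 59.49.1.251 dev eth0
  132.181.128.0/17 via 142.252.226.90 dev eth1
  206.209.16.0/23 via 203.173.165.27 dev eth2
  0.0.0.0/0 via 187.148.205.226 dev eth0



Longest prefix match for 126.251.55.165:
  /28 60.62.132.160: no
  /17 132.181.128.0: no
  /23 206.209.16.0: no
  /0 0.0.0.0: MATCH
Selected: next-hop 187.148.205.226 via eth0 (matched /0)


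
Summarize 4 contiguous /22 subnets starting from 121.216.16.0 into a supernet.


Original prefix: /22
Number of subnets: 4 = 2^2
New prefix = 22 - 2 = 20
Supernet: 121.216.16.0/20


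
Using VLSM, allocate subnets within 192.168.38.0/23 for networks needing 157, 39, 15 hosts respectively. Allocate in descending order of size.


157 hosts -> /24 (254 usable): 192.168.38.0/24
39 hosts -> /26 (62 usable): 192.168.39.0/26
15 hosts -> /27 (30 usable): 192.168.39.64/27
Allocation: 192.168.38.0/24 (157 hosts, 254 usable); 192.168.39.0/26 (39 hosts, 62 usable); 192.168.39.64/27 (15 hosts, 30 usable)


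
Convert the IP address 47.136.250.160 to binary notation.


47 = 00101111
136 = 10001000
250 = 11111010
160 = 10100000
Binary: 00101111.10001000.11111010.10100000


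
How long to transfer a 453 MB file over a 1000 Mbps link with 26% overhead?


Effective throughput = 1000 * (1 - 26/100) = 740 Mbps
File size in Mb = 453 * 8 = 3624 Mb
Time = 3624 / 740
Time = 4.8973 seconds


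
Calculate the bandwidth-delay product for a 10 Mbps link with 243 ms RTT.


BDP = bandwidth * RTT
= 10 Mbps * 243 ms
= 10 * 1e6 * 243 / 1000 bits
= 2430000 bits
= 303750 bytes
= 296.6309 KB
BDP = 2430000 bits (303750 bytes)


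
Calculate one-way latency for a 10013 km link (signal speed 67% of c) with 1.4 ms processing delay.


Speed = 0.67 * 3e5 km/s = 201000 km/s
Propagation delay = 10013 / 201000 = 0.0498 s = 49.8159 ms
Processing delay = 1.4 ms
Total one-way latency = 51.2159 ms


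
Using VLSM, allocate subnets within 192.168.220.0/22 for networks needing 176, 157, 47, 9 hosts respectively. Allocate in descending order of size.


176 hosts -> /24 (254 usable): 192.168.220.0/24
157 hosts -> /24 (254 usable): 192.168.221.0/24
47 hosts -> /26 (62 usable): 192.168.222.0/26
9 hosts -> /28 (14 usable): 192.168.222.64/28
Allocation: 192.168.220.0/24 (176 hosts, 254 usable); 192.168.221.0/24 (157 hosts, 254 usable); 192.168.222.0/26 (47 hosts, 62 usable); 192.168.222.64/28 (9 hosts, 14 usable)


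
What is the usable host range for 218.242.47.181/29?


Network: 218.242.47.176
Broadcast: 218.242.47.183
First usable = network + 1
Last usable = broadcast - 1
Range: 218.242.47.177 to 218.242.47.182


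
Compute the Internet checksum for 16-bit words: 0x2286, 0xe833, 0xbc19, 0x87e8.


Sum all words (with carry folding):
+ 0x2286 = 0x2286
+ 0xe833 = 0x0aba
+ 0xbc19 = 0xc6d3
+ 0x87e8 = 0x4ebc
One's complement: ~0x4ebc
Checksum = 0xb143


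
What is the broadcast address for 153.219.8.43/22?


Network: 153.219.8.0/22
Host bits = 10
Set all host bits to 1:
Broadcast: 153.219.11.255


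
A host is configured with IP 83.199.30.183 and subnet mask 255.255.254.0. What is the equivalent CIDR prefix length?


Binary: 11111111.11111111.11111110.00000000
Count leading 1s
Prefix: /23


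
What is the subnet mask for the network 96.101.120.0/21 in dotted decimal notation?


/21 means 21 network bits, 11 host bits
Binary: 11111111111111111111100000000000
Mask: 255.255.248.0


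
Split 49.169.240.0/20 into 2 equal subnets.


New prefix = 20 + 1 = 21
Each subnet has 2048 addresses
  49.169.240.0/21
  49.169.248.0/21
Subnets: 49.169.240.0/21, 49.169.248.0/21


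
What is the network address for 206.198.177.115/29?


IP:   11001110.11000110.10110001.01110011
Mask: 11111111.11111111.11111111.11111000
AND operation:
Net:  11001110.11000110.10110001.01110000
Network: 206.198.177.112/29


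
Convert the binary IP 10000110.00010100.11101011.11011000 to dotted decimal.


10000110 = 134
00010100 = 20
11101011 = 235
11011000 = 216
IP: 134.20.235.216


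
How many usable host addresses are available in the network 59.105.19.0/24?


Host bits = 32 - 24 = 8
Total addresses = 2^8 = 256
Usable = total - 2 (network and broadcast)
Usable hosts: 254


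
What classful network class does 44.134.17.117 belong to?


First octet: 44
Binary: 00101100
0xxxxxxx -> Class A (1-126)
Class A, default mask 255.0.0.0 (/8)


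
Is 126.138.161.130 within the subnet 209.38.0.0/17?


Subnet network: 209.38.0.0
Test IP AND mask: 126.138.128.0
No, 126.138.161.130 is not in 209.38.0.0/17


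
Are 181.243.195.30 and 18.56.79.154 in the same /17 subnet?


Mask: 255.255.128.0
181.243.195.30 AND mask = 181.243.128.0
18.56.79.154 AND mask = 18.56.0.0
No, different subnets (181.243.128.0 vs 18.56.0.0)


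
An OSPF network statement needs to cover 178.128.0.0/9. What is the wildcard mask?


Subnet mask: 255.128.0.0
Wildcard = 255.255.255.255 - subnet mask
255 - 255 = 0
255 - 128 = 127
255 - 0 = 255
255 - 0 = 255
Wildcard: 0.127.255.255


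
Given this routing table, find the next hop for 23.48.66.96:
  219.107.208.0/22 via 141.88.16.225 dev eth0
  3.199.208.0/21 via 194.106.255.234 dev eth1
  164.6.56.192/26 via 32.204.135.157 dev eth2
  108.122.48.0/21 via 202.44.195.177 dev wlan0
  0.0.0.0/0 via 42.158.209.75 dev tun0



Longest prefix match for 23.48.66.96:
  /22 219.107.208.0: no
  /21 3.199.208.0: no
  /26 164.6.56.192: no
  /21 108.122.48.0: no
  /0 0.0.0.0: MATCH
Selected: next-hop 42.158.209.75 via tun0 (matched /0)


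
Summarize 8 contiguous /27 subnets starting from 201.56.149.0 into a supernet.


Original prefix: /27
Number of subnets: 8 = 2^3
New prefix = 27 - 3 = 24
Supernet: 201.56.149.0/24


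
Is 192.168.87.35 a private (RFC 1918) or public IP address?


RFC 1918 private ranges:
  10.0.0.0/8 (10.0.0.0 - 10.255.255.255)
  172.16.0.0/12 (172.16.0.0 - 172.31.255.255)
  192.168.0.0/16 (192.168.0.0 - 192.168.255.255)
Private (in 192.168.0.0/16)


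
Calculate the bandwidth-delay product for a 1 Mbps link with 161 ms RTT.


BDP = bandwidth * RTT
= 1 Mbps * 161 ms
= 1 * 1e6 * 161 / 1000 bits
= 161000 bits
= 20125 bytes
= 19.6533 KB
BDP = 161000 bits (20125 bytes)


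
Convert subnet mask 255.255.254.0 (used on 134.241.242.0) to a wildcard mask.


Subnet mask: 255.255.254.0
Wildcard = 255.255.255.255 - subnet mask
255 - 255 = 0
255 - 255 = 0
255 - 254 = 1
255 - 0 = 255
Wildcard: 0.0.1.255


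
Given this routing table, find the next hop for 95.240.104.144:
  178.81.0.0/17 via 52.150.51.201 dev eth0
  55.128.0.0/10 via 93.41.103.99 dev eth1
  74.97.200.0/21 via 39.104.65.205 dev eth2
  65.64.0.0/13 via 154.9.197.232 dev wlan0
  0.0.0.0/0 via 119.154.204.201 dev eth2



Longest prefix match for 95.240.104.144:
  /17 178.81.0.0: no
  /10 55.128.0.0: no
  /21 74.97.200.0: no
  /13 65.64.0.0: no
  /0 0.0.0.0: MATCH
Selected: next-hop 119.154.204.201 via eth2 (matched /0)
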